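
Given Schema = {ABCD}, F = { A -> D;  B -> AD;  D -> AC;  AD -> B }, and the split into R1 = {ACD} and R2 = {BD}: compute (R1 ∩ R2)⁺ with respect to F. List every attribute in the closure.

ABCD

R1 ∩ R2 = {D}.
D → AC applies, adding AC
AD → B applies, adding B
Closure: {ABCD}.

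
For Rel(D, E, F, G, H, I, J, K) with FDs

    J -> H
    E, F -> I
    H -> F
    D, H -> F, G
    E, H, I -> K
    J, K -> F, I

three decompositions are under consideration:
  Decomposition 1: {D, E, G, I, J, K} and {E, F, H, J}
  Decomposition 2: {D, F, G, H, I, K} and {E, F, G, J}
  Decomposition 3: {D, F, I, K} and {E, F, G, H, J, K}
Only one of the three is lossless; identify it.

Decomposition 1: common = {E, J}, closure = {E, F, H, I, J, K} → lossless.
Decomposition 2: common = {F, G}, closure = {F, G} → lossy.
Decomposition 3: common = {F, K}, closure = {F, K} → lossy.

Decomposition 1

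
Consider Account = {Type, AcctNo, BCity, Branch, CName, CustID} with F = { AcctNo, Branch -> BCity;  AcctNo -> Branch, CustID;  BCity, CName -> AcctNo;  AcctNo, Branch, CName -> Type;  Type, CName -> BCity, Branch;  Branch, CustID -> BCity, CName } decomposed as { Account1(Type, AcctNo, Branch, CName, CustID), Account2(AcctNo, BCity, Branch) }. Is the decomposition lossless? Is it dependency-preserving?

lossless but not dependency-preserving

Lossless test: (AcctNo, Branch)⁺ = {Type, AcctNo, BCity, Branch, CName, CustID}, which contains all of one fragment — lossless.
Dependency preservation: the restricted closure of {BCity, CName} across the fragments never reaches {AcctNo}, so BCity, CName → AcctNo cannot be enforced without a join — not preserved.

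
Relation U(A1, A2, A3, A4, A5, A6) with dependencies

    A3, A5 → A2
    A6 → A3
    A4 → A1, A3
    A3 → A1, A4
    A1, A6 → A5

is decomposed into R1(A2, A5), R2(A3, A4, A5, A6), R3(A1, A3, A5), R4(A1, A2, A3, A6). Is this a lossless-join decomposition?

Chase test. Columns are A1, A2, A3, A4, A5, A6; row i has aⱼ where attribute j ∈ Ri, else bᵢⱼ.
Initial tableau (one row per fragment):
  row 1: b11 a2 b13 b14 a5 b16
  row 2: b21 b22 a3 a4 a5 a6
  row 3: a1 b32 a3 b34 a5 b36
  row 4: a1 a2 a3 b44 b45 a6
Rows 2 and 3 agree on A3, A5; apply A3, A5→A2 and equate their A2 entries.
Rows 2 and 3 agree on A3; apply A3→A1, A4 and equate their A1, A4 entries.
Rows 2 and 4 agree on A3; apply A3→A1, A4 and equate their A1, A4 entries.
Rows 2 and 4 agree on A1, A6; apply A1, A6→A5 and equate their A5 entries.
Rows 2 and 4 agree on A3, A5; apply A3, A5→A2 and equate their A2 entries.
Row 2 is now all distinguished symbols — the join is lossless.

Yes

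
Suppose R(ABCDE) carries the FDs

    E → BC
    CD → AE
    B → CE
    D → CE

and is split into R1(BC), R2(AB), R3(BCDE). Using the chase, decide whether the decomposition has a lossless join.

Chase test. Columns are ABCDE; row i has aⱼ where attribute j ∈ Ri, else bᵢⱼ.
Initial tableau (one row per fragment):
  row 1: b11 a2 a3 b14 b15
  row 2: a1 a2 b23 b24 b25
  row 3: b31 a2 a3 a4 a5
Rows 1 and 2 agree on B; apply B→CE and equate their CE entries.
Rows 1 and 3 agree on B; apply B→CE and equate their CE entries.
No row becomes fully distinguished — the join is lossy.

No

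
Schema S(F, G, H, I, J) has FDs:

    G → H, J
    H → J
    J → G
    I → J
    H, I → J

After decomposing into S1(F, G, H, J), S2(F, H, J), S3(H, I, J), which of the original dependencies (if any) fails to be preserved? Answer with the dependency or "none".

none

G → H, J lies within S1.
H → J lies within S1.
J → G lies within S1.
I → J lies within S3.
H, I → J lies within S3.
Every dependency is enforceable on the fragments, so the decomposition is dependency-preserving.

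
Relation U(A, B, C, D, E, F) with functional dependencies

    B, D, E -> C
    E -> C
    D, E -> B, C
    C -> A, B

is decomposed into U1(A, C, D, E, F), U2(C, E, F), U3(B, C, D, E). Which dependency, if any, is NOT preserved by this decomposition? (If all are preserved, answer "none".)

B, D, E → C lies within U3.
E → C lies within U1.
D, E → B, C lies within U3.
C → A, B: restricted closure across fragments reaches A, B.
Every dependency is enforceable on the fragments, so the decomposition is dependency-preserving.

none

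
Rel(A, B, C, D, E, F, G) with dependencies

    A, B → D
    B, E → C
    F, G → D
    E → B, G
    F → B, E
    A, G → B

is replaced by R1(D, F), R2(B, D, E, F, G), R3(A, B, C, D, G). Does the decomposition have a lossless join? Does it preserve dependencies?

lossy and not dependency-preserving

Lossless test (chase): Rows 1 and 2 agree on F; apply F→B, E and equate their B, E entries. Rows 1 and 2 agree on B, E; apply B, E→C and equate their C entries. Rows 1 and 2 agree on E; apply E→B, G and equate their B, G entries. No row becomes fully distinguished — the join is lossy.
Dependency preservation: the restricted closure of {B, E} across the fragments never reaches {C}, so B, E → C cannot be enforced without a join — not preserved.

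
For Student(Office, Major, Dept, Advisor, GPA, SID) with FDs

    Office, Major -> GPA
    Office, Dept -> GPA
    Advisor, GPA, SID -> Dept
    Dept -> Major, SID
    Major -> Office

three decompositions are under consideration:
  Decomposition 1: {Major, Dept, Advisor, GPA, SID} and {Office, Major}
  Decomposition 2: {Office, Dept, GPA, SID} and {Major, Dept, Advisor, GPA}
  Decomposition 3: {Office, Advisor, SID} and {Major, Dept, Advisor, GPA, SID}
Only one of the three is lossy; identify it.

Decomposition 3

Decomposition 1: common = {Major}, closure = {Office, Major, GPA} → lossless.
Decomposition 2: common = {Dept, GPA}, closure = {Office, Major, Dept, GPA, SID} → lossless.
Decomposition 3: common = {Advisor, SID}, closure = {Advisor, SID} → lossy.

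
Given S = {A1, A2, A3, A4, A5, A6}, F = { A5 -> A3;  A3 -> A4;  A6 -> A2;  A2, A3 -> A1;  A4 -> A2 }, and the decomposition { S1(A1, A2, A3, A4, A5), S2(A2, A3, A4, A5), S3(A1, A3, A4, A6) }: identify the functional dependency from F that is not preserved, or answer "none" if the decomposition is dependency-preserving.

A6 -> A2

Check A6 → A2: no single fragment contains all of {A2, A6}, and the restricted closure of {A6} across the fragments never reaches {A2}.
A5 → A3 is preserved.
A3 → A4 is preserved.
A2, A3 → A1 is preserved.
A4 → A2 is preserved.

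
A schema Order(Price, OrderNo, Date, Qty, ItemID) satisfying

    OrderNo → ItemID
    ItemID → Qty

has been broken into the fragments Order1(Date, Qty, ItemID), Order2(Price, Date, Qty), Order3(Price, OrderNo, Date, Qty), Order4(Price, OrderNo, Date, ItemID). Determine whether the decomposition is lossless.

Yes

Chase test. Columns are Price, OrderNo, Date, Qty, ItemID; row i has aⱼ where attribute j ∈ Orderi, else bᵢⱼ.
Initial tableau (one row per fragment):
  row 1: b11 b12 a3 a4 a5
  row 2: a1 b22 a3 a4 b25
  row 3: a1 a2 a3 a4 b35
  row 4: a1 a2 a3 b44 a5
Rows 3 and 4 agree on OrderNo; apply OrderNo→ItemID and equate their ItemID entries.
Rows 1 and 4 agree on ItemID; apply ItemID→Qty and equate their Qty entries.
Row 3 is now all distinguished symbols — the join is lossless.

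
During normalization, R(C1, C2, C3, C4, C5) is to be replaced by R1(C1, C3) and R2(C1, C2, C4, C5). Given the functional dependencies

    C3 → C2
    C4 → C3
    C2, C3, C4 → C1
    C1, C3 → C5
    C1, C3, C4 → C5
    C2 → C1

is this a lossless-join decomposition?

Common attributes: R1 ∩ R2 = {C1}.
No dependency enlarges {C1}, so (C1)⁺ = {C1}.
The closure contains neither all of R1 = {C1, C3} nor all of R2 = {C1, C2, C4, C5}, so the common attributes are not a superkey of either fragment. The join is lossy.

No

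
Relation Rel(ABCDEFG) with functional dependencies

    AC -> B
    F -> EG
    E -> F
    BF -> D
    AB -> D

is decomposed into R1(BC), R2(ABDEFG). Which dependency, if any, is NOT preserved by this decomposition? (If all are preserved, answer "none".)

Check AC → B: no single fragment contains all of {ABC}, and the restricted closure of {AC} across the fragments never reaches {B}.
F → EG is preserved.
E → F is preserved.
BF → D is preserved.
AB → D is preserved.

AC -> B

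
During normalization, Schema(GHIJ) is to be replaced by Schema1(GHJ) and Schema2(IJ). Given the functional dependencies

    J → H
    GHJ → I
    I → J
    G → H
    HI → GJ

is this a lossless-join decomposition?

No

Common attributes: Schema1 ∩ Schema2 = {J}.
Closure of {J}: J → H applies, adding H. So (J)⁺ = {HJ}.
The closure contains neither all of Schema1 = {GHJ} nor all of Schema2 = {IJ}, so the common attributes are not a superkey of either fragment. The join is lossy.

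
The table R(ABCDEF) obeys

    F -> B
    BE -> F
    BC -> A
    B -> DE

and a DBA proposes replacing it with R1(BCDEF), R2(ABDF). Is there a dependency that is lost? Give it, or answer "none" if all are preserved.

BC -> A

Check BC → A: no single fragment contains all of {ABC}, and the restricted closure of {BC} across the fragments never reaches {A}.
F → B is preserved.
BE → F is preserved.
B → DE is preserved.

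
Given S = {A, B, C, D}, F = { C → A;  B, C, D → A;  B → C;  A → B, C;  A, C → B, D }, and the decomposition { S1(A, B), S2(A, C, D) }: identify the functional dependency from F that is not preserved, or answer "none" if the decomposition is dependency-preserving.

C → A lies within S2.
B, C, D → A: restricted closure across fragments reaches A.
B → C: restricted closure across fragments reaches C.
A → B, C: restricted closure across fragments reaches B, C.
A, C → B, D: restricted closure across fragments reaches B, D.
Every dependency is enforceable on the fragments, so the decomposition is dependency-preserving.

none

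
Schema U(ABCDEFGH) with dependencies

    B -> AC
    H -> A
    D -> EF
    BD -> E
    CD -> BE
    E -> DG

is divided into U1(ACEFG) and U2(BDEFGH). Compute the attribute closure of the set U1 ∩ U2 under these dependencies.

U1 ∩ U2 = {EFG}.
E → DG applies, adding D
Closure: {DEFG}.

DEFG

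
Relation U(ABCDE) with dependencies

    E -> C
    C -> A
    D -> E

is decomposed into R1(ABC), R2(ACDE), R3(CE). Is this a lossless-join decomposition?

Chase test. Columns are ABCDE; row i has aⱼ where attribute j ∈ Ri, else bᵢⱼ.
Initial tableau (one row per fragment):
  row 1: a1 a2 a3 b14 b15
  row 2: a1 b22 a3 a4 a5
  row 3: b31 b32 a3 b34 a5
Rows 1 and 3 agree on C; apply C→A and equate their A entries.
No row becomes fully distinguished — the join is lossy.

No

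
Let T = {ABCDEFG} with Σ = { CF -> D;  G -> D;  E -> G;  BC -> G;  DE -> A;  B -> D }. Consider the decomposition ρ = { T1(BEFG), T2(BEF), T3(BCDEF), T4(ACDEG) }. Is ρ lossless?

Yes

Chase test. Columns are ABCDEFG; row i has aⱼ where attribute j ∈ Ti, else bᵢⱼ.
Initial tableau (one row per fragment):
  row 1: b11 a2 b13 b14 a5 a6 a7
  row 2: b21 a2 b23 b24 a5 a6 b27
  row 3: b31 a2 a3 a4 a5 a6 b37
  row 4: a1 b42 a3 a4 a5 b46 a7
Rows 1 and 4 agree on G; apply G→D and equate their D entries.
Rows 1 and 2 agree on E; apply E→G and equate their G entries.
Rows 1 and 3 agree on E; apply E→G and equate their G entries.
Rows 1 and 3 agree on DE; apply DE→A and equate their A entries.
Rows 1 and 4 agree on DE; apply DE→A and equate their A entries.
Rows 1 and 2 agree on B; apply B→D and equate their D entries.
Rows 1 and 2 agree on DE; apply DE→A and equate their A entries.
Row 3 is now all distinguished symbols — the join is lossless.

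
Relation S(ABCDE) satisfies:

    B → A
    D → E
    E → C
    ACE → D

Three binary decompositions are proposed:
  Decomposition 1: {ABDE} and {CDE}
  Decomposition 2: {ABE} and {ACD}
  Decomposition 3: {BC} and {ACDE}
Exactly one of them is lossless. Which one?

Decomposition 1

Decomposition 1: common = {DE}, closure = {CDE} → lossless.
Decomposition 2: common = {A}, closure = {A} → lossy.
Decomposition 3: common = {C}, closure = {C} → lossy.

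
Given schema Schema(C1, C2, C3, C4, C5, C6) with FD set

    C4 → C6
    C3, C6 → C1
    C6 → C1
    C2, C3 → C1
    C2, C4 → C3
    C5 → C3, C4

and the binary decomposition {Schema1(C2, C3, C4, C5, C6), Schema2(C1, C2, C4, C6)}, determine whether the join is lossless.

Common attributes: Schema1 ∩ Schema2 = {C2, C4, C6}.
Closure of {C2, C4, C6}: C6 → C1 applies, adding C1; C2, C4 → C3 applies, adding C3. So (C2, C4, C6)⁺ = {C1, C2, C3, C4, C6}.
This closure contains every attribute of Schema2, so Schema1 ∩ Schema2 → Schema2. The join is lossless.

Yes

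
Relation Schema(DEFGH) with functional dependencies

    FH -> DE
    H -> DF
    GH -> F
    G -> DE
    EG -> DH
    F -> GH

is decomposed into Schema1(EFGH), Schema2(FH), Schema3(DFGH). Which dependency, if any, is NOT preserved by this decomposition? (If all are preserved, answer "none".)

FH → DE: restricted closure across fragments reaches DE.
H → DF lies within Schema3.
GH → F lies within Schema1.
G → DE: restricted closure across fragments reaches DE.
EG → DH: restricted closure across fragments reaches DH.
F → GH lies within Schema1.
Every dependency is enforceable on the fragments, so the decomposition is dependency-preserving.

none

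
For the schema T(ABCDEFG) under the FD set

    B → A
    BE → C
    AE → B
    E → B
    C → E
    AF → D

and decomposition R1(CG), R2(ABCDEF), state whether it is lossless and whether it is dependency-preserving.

lossy but dependency-preserving

Lossless test: (C)⁺ = {ABCE}, which is a superkey of neither fragment — lossy.
Dependency preservation: every FD's attributes lie within a single fragment, so each can be enforced locally — preserved.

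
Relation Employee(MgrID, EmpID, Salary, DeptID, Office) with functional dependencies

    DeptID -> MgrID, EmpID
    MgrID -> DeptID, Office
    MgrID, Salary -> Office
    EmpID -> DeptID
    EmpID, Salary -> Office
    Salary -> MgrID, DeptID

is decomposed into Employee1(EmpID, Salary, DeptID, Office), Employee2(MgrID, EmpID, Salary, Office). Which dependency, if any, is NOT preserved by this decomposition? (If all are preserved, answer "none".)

DeptID → MgrID, EmpID: restricted closure across fragments reaches MgrID, EmpID.
MgrID → DeptID, Office: restricted closure across fragments reaches DeptID, Office.
MgrID, Salary → Office lies within Employee2.
EmpID → DeptID lies within Employee1.
EmpID, Salary → Office lies within Employee1.
Salary → MgrID, DeptID: restricted closure across fragments reaches MgrID, DeptID.
Every dependency is enforceable on the fragments, so the decomposition is dependency-preserving.

none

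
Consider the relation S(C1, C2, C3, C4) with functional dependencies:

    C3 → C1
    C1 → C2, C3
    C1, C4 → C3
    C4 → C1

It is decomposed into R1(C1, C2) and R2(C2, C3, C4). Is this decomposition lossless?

Common attributes: R1 ∩ R2 = {C2}.
No dependency enlarges {C2}, so (C2)⁺ = {C2}.
The closure contains neither all of R1 = {C1, C2} nor all of R2 = {C2, C3, C4}, so the common attributes are not a superkey of either fragment. The join is lossy.

No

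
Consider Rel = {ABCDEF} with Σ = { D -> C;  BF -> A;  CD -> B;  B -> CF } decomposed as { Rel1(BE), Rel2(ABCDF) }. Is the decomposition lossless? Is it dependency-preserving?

Lossless test: (B)⁺ = {ABCF}, which is a superkey of neither fragment — lossy.
Dependency preservation: every FD's attributes lie within a single fragment, so each can be enforced locally — preserved.

lossy but dependency-preserving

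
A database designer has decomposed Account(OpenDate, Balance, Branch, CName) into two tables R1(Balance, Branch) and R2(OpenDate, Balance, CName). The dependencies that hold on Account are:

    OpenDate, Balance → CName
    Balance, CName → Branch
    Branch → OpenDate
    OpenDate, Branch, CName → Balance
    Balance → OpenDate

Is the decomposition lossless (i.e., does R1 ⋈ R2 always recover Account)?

Common attributes: R1 ∩ R2 = {Balance}.
Closure of {Balance}: Balance → OpenDate applies, adding OpenDate; OpenDate, Balance → CName applies, adding CName; Balance, CName → Branch applies, adding Branch. So (Balance)⁺ = {OpenDate, Balance, Branch, CName}.
This closure contains every attribute of R1, so R1 ∩ R2 → R1. The join is lossless.

Yes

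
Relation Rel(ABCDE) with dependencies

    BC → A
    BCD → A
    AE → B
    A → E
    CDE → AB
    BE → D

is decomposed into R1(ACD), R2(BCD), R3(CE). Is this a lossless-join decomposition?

No

Chase test. Columns are ABCDE; row i has aⱼ where attribute j ∈ Ri, else bᵢⱼ.
Initial tableau (one row per fragment):
  row 1: a1 b12 a3 a4 b15
  row 2: b21 a2 a3 a4 b25
  row 3: b31 b32 a3 b34 a5
No row becomes fully distinguished — the join is lossy.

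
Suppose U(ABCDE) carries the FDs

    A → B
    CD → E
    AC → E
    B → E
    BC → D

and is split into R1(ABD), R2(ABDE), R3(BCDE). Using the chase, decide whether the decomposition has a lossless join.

Chase test. Columns are ABCDE; row i has aⱼ where attribute j ∈ Ri, else bᵢⱼ.
Initial tableau (one row per fragment):
  row 1: a1 a2 b13 a4 b15
  row 2: a1 a2 b23 a4 a5
  row 3: b31 a2 a3 a4 a5
Rows 1 and 2 agree on B; apply B→E and equate their E entries.
No row becomes fully distinguished — the join is lossy.

No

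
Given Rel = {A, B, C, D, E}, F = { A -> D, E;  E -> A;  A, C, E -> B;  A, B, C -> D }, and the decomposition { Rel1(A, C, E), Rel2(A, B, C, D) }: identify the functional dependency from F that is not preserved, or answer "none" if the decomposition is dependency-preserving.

A → D, E: restricted closure across fragments reaches D, E.
E → A lies within Rel1.
A, C, E → B: restricted closure across fragments reaches B.
A, B, C → D lies within Rel2.
Every dependency is enforceable on the fragments, so the decomposition is dependency-preserving.

none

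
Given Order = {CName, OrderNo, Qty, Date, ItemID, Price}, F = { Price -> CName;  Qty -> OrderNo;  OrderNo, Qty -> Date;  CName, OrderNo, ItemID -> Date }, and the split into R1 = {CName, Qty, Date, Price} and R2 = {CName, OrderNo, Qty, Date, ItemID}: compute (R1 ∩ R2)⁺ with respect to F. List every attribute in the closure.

R1 ∩ R2 = {CName, Qty, Date}.
Qty → OrderNo applies, adding OrderNo
Closure: {CName, OrderNo, Qty, Date}.

CName, OrderNo, Qty, Date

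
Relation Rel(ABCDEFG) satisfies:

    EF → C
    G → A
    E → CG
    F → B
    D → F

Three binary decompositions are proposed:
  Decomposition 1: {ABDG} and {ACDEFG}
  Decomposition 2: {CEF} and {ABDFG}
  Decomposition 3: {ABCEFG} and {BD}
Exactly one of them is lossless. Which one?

Decomposition 1: common = {ADG}, closure = {ABDFG} → lossless.
Decomposition 2: common = {F}, closure = {BF} → lossy.
Decomposition 3: common = {B}, closure = {B} → lossy.

Decomposition 1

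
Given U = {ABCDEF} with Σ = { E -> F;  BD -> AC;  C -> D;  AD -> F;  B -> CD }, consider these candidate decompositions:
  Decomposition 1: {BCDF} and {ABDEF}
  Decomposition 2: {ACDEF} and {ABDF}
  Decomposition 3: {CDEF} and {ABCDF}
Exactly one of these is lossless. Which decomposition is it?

Decomposition 1: common = {BDF}, closure = {ABCDF} → lossless.
Decomposition 2: common = {ADF}, closure = {ADF} → lossy.
Decomposition 3: common = {CDF}, closure = {CDF} → lossy.

Decomposition 1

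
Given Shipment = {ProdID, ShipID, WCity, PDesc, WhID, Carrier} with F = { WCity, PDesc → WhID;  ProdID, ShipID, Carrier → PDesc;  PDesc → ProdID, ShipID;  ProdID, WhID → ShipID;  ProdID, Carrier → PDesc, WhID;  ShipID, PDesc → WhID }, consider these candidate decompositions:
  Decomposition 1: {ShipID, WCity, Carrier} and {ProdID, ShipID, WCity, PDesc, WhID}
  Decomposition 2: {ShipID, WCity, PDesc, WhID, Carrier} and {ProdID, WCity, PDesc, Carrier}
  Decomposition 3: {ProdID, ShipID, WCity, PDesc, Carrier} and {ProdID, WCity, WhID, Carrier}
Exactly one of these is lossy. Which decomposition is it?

Decomposition 1

Decomposition 1: common = {ShipID, WCity}, closure = {ShipID, WCity} → lossy.
Decomposition 2: common = {WCity, PDesc, Carrier}, closure = {ProdID, ShipID, WCity, PDesc, WhID, Carrier} → lossless.
Decomposition 3: common = {ProdID, WCity, Carrier}, closure = {ProdID, ShipID, WCity, PDesc, WhID, Carrier} → lossless.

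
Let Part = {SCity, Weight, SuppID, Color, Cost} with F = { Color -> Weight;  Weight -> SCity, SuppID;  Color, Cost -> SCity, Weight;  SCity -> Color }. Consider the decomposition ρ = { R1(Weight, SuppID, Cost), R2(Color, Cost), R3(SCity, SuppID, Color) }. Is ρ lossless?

Chase test. Columns are SCity, Weight, SuppID, Color, Cost; row i has aⱼ where attribute j ∈ Ri, else bᵢⱼ.
Initial tableau (one row per fragment):
  row 1: b11 a2 a3 b14 a5
  row 2: b21 b22 b23 a4 a5
  row 3: a1 b32 a3 a4 b35
Rows 2 and 3 agree on Color; apply Color→Weight and equate their Weight entries.
Rows 2 and 3 agree on Weight; apply Weight→SCity, SuppID and equate their SCity, SuppID entries.
No row becomes fully distinguished — the join is lossy.

No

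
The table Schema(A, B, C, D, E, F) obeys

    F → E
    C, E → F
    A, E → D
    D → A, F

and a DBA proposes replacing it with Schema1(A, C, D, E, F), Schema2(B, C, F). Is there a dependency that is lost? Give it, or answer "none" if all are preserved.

none

F → E lies within Schema1.
C, E → F lies within Schema1.
A, E → D lies within Schema1.
D → A, F lies within Schema1.
Every dependency is enforceable on the fragments, so the decomposition is dependency-preserving.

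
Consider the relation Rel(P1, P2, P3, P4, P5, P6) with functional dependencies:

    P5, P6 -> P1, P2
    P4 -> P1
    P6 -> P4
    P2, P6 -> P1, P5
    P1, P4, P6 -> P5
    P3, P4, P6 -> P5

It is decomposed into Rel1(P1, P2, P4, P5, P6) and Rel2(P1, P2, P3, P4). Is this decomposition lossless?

No

Common attributes: Rel1 ∩ Rel2 = {P1, P2, P4}.
No dependency enlarges {P1, P2, P4}, so (P1, P2, P4)⁺ = {P1, P2, P4}.
The closure contains neither all of Rel1 = {P1, P2, P4, P5, P6} nor all of Rel2 = {P1, P2, P3, P4}, so the common attributes are not a superkey of either fragment. The join is lossy.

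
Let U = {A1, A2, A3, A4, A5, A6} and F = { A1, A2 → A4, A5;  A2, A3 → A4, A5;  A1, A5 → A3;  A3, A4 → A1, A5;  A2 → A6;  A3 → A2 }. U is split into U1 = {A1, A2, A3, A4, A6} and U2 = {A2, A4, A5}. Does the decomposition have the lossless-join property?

No

Common attributes: U1 ∩ U2 = {A2, A4}.
Closure of {A2, A4}: A2 → A6 applies, adding A6. So (A2, A4)⁺ = {A2, A4, A6}.
The closure contains neither all of U1 = {A1, A2, A3, A4, A6} nor all of U2 = {A2, A4, A5}, so the common attributes are not a superkey of either fragment. The join is lossy.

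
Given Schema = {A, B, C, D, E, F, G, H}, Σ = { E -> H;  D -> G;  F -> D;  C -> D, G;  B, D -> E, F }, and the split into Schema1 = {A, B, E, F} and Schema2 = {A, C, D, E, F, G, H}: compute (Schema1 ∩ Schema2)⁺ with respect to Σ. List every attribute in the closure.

Schema1 ∩ Schema2 = {A, E, F}.
E → H applies, adding H
F → D applies, adding D
D → G applies, adding G
Closure: {A, D, E, F, G, H}.

A, D, E, F, G, H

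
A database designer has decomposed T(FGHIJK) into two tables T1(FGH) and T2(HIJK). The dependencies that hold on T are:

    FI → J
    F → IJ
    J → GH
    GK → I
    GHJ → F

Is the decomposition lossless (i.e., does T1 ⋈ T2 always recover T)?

Common attributes: T1 ∩ T2 = {H}.
No dependency enlarges {H}, so (H)⁺ = {H}.
The closure contains neither all of T1 = {FGH} nor all of T2 = {HIJK}, so the common attributes are not a superkey of either fragment. The join is lossy.

No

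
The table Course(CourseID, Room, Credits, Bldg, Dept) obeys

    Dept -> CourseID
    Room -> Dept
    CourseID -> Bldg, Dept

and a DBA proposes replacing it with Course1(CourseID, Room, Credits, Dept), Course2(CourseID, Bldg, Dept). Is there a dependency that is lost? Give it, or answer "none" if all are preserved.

none

Dept → CourseID lies within Course1.
Room → Dept lies within Course1.
CourseID → Bldg, Dept lies within Course2.
Every dependency is enforceable on the fragments, so the decomposition is dependency-preserving.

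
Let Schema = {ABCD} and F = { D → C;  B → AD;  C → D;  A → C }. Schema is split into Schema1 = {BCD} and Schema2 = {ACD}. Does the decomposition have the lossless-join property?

Common attributes: Schema1 ∩ Schema2 = {CD}.
No dependency enlarges {CD}, so (CD)⁺ = {CD}.
The closure contains neither all of Schema1 = {BCD} nor all of Schema2 = {ACD}, so the common attributes are not a superkey of either fragment. The join is lossy.

No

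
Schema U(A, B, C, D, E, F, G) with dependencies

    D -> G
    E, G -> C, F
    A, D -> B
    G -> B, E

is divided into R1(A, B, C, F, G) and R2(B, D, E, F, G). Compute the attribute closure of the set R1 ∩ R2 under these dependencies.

R1 ∩ R2 = {B, F, G}.
G → B, E applies, adding E
E, G → C, F applies, adding C
Closure: {B, C, E, F, G}.

B, C, E, F, G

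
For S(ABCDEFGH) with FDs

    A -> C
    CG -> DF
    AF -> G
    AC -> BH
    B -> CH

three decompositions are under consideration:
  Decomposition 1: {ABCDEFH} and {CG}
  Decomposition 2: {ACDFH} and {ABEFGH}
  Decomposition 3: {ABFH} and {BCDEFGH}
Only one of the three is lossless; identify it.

Decomposition 1: common = {C}, closure = {C} → lossy.
Decomposition 2: common = {AFH}, closure = {ABCDFGH} → lossless.
Decomposition 3: common = {BFH}, closure = {BCFH} → lossy.

Decomposition 2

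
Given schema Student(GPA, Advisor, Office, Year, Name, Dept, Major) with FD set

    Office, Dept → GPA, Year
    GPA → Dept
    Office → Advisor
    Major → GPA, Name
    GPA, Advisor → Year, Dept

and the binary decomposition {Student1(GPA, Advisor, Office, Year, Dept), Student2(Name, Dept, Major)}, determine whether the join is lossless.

Common attributes: Student1 ∩ Student2 = {Dept}.
No dependency enlarges {Dept}, so (Dept)⁺ = {Dept}.
The closure contains neither all of Student1 = {GPA, Advisor, Office, Year, Dept} nor all of Student2 = {Name, Dept, Major}, so the common attributes are not a superkey of either fragment. The join is lossy.

No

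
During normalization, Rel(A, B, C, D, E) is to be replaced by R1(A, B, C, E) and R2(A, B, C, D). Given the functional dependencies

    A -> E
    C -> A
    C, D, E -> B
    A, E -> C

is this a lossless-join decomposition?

Common attributes: R1 ∩ R2 = {A, B, C}.
Closure of {A, B, C}: A → E applies, adding E. So (A, B, C)⁺ = {A, B, C, E}.
This closure contains every attribute of R1, so R1 ∩ R2 → R1. The join is lossless.

Yes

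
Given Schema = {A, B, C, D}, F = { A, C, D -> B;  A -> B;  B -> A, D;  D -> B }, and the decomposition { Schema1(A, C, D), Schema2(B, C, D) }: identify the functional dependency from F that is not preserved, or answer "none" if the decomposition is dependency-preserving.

none

A, C, D → B: restricted closure across fragments reaches B.
A → B: restricted closure across fragments reaches B.
B → A, D: restricted closure across fragments reaches A, D.
D → B lies within Schema2.
Every dependency is enforceable on the fragments, so the decomposition is dependency-preserving.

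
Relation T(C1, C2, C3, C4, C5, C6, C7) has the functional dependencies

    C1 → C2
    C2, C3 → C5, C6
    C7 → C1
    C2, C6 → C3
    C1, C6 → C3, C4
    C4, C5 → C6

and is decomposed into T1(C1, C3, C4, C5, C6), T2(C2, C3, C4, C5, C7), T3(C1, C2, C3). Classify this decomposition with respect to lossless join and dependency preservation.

lossy and not dependency-preserving

Lossless test (chase): Rows 1 and 3 agree on C1; apply C1→C2 and equate their C2 entries. Rows 1 and 2 agree on C2, C3; apply C2, C3→C5, C6 and equate their C5, C6 entries. Rows 1 and 3 agree on C2, C3; apply C2, C3→C5, C6 and equate their C5, C6 entries. Rows 1 and 3 agree on C1, C6; apply C1, C6→C3, C4 and equate their C3, C4 entries. No row becomes fully distinguished — the join is lossy.
Dependency preservation: the restricted closure of {C2, C3} across the fragments never reaches {C5, C6}, so C2, C3 → C5, C6 cannot be enforced without a join — not preserved.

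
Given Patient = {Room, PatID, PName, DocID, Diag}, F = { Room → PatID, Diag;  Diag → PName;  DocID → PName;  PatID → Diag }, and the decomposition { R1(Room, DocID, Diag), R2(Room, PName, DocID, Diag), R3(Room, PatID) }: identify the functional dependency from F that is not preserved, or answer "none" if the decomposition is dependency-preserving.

Check PatID → Diag: no single fragment contains all of {PatID, Diag}, and the restricted closure of {PatID} across the fragments never reaches {Diag}.
Room → PatID, Diag is preserved.
Diag → PName is preserved.
DocID → PName is preserved.

PatID → Diag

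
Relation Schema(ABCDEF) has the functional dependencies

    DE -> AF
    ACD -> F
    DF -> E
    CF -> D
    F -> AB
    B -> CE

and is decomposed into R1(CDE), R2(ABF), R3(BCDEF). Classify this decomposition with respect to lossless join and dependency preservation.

Lossless test (chase): Rows 1 and 3 agree on DE; apply DE→AF and equate their AF entries. Rows 1 and 2 agree on F; apply F→AB and equate their AB entries. Rows 1 and 2 agree on B; apply B→CE and equate their CE entries. Rows 1 and 2 agree on CF; apply CF→D and equate their D entries. Row 1 is now all distinguished symbols — the join is lossless.
Dependency preservation: the restricted closure of {ACD} across the fragments never reaches {F}, so ACD → F cannot be enforced without a join — not preserved.

lossless but not dependency-preserving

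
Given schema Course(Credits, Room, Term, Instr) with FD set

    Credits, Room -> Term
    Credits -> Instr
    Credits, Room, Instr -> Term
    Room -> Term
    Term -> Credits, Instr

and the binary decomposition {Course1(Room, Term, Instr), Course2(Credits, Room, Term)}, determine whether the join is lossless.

Yes

Common attributes: Course1 ∩ Course2 = {Room, Term}.
Closure of {Room, Term}: Term → Credits, Instr applies, adding Credits, Instr. So (Room, Term)⁺ = {Credits, Room, Term, Instr}.
This closure contains every attribute of Course1, so Course1 ∩ Course2 → Course1. The join is lossless.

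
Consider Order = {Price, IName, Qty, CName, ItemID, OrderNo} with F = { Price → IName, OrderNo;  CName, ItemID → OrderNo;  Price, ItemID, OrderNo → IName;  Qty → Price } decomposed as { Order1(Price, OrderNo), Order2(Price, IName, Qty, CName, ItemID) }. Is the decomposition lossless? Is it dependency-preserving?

Lossless test: (Price)⁺ = {Price, IName, OrderNo}, which contains all of one fragment — lossless.
Dependency preservation: the restricted closure of {CName, ItemID} across the fragments never reaches {OrderNo}, so CName, ItemID → OrderNo cannot be enforced without a join — not preserved.

lossless but not dependency-preserving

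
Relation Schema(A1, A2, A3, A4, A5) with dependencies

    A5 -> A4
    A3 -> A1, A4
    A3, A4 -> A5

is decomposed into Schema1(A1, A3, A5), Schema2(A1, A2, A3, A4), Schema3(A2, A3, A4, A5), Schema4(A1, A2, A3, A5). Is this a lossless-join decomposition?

Yes

Chase test. Columns are A1, A2, A3, A4, A5; row i has aⱼ where attribute j ∈ Schemai, else bᵢⱼ.
Initial tableau (one row per fragment):
  row 1: a1 b12 a3 b14 a5
  row 2: a1 a2 a3 a4 b25
  row 3: b31 a2 a3 a4 a5
  row 4: a1 a2 a3 b44 a5
Rows 1 and 3 agree on A5; apply A5→A4 and equate their A4 entries.
Rows 1 and 4 agree on A5; apply A5→A4 and equate their A4 entries.
Rows 1 and 3 agree on A3; apply A3→A1, A4 and equate their A1, A4 entries.
Rows 1 and 2 agree on A3, A4; apply A3, A4→A5 and equate their A5 entries.
Row 2 is now all distinguished symbols — the join is lossless.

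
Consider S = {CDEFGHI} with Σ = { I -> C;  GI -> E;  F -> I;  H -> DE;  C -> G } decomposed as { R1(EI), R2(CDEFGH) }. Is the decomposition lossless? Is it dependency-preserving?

lossy and not dependency-preserving

Lossless test: (E)⁺ = {E}, which is a superkey of neither fragment — lossy.
Dependency preservation: the restricted closure of {I} across the fragments never reaches {C}, so I → C cannot be enforced without a join — not preserved.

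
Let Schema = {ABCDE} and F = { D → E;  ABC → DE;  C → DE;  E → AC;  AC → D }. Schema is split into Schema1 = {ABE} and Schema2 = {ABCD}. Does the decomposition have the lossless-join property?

Common attributes: Schema1 ∩ Schema2 = {AB}.
No dependency enlarges {AB}, so (AB)⁺ = {AB}.
The closure contains neither all of Schema1 = {ABE} nor all of Schema2 = {ABCD}, so the common attributes are not a superkey of either fragment. The join is lossy.

No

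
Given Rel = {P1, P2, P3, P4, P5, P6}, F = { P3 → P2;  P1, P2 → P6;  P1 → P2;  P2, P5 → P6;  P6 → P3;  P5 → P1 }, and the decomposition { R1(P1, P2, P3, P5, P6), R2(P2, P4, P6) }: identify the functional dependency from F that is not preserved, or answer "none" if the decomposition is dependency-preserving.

none

P3 → P2 lies within R1.
P1, P2 → P6 lies within R1.
P1 → P2 lies within R1.
P2, P5 → P6 lies within R1.
P6 → P3 lies within R1.
P5 → P1 lies within R1.
Every dependency is enforceable on the fragments, so the decomposition is dependency-preserving.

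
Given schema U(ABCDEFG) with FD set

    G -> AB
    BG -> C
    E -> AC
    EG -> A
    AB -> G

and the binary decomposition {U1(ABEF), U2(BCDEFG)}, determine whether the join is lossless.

Common attributes: U1 ∩ U2 = {BEF}.
Closure of {BEF}: E → AC applies, adding AC; AB → G applies, adding G. So (BEF)⁺ = {ABCEFG}.
This closure contains every attribute of U1, so U1 ∩ U2 → U1. The join is lossless.

Yes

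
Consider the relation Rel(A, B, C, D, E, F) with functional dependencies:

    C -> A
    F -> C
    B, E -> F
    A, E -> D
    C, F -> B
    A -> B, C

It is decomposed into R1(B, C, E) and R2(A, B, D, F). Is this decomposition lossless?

Common attributes: R1 ∩ R2 = {B}.
No dependency enlarges {B}, so (B)⁺ = {B}.
The closure contains neither all of R1 = {B, C, E} nor all of R2 = {A, B, D, F}, so the common attributes are not a superkey of either fragment. The join is lossy.

No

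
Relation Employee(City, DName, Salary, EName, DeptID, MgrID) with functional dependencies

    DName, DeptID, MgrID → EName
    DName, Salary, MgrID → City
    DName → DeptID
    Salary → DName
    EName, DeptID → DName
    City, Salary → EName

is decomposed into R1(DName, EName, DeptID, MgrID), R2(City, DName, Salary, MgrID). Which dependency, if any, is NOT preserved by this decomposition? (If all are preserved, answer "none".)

Check City, Salary → EName: no single fragment contains all of {City, Salary, EName}, and the restricted closure of {City, Salary} across the fragments never reaches {EName}.
DName, DeptID, MgrID → EName is preserved.
DName, Salary, MgrID → City is preserved.
DName → DeptID is preserved.
Salary → DName is preserved.
EName, DeptID → DName is preserved.

City, Salary → EName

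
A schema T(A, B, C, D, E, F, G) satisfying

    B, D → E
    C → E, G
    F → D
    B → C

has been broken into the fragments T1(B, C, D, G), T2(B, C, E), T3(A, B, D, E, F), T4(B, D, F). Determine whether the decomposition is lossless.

Chase test. Columns are A, B, C, D, E, F, G; row i has aⱼ where attribute j ∈ Ti, else bᵢⱼ.
Initial tableau (one row per fragment):
  row 1: b11 a2 a3 a4 b15 b16 a7
  row 2: b21 a2 a3 b24 a5 b26 b27
  row 3: a1 a2 b33 a4 a5 a6 b37
  row 4: b41 a2 b43 a4 b45 a6 b47
Rows 1 and 3 agree on B, D; apply B, D→E and equate their E entries.
Rows 1 and 4 agree on B, D; apply B, D→E and equate their E entries.
Rows 1 and 2 agree on C; apply C→E, G and equate their E, G entries.
Rows 1 and 3 agree on B; apply B→C and equate their C entries.
Rows 1 and 4 agree on B; apply B→C and equate their C entries.
Rows 1 and 3 agree on C; apply C→E, G and equate their E, G entries.
Rows 1 and 4 agree on C; apply C→E, G and equate their E, G entries.
Row 3 is now all distinguished symbols — the join is lossless.

Yes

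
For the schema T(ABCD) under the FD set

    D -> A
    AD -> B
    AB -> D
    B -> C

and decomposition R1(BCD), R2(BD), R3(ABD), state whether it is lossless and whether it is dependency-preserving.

Lossless test (chase): Rows 1 and 2 agree on D; apply D→A and equate their A entries. Rows 1 and 3 agree on D; apply D→A and equate their A entries. Rows 1 and 2 agree on B; apply B→C and equate their C entries. Rows 1 and 3 agree on B; apply B→C and equate their C entries. Row 1 is now all distinguished symbols — the join is lossless.
Dependency preservation: every FD's attributes lie within a single fragment, so each can be enforced locally — preserved.

lossless and dependency-preserving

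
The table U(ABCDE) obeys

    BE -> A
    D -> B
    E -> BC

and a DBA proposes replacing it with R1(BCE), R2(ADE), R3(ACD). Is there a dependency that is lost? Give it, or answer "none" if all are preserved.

Check D → B: no single fragment contains all of {BD}, and the restricted closure of {D} across the fragments never reaches {B}.
BE → A is preserved.
E → BC is preserved.

D -> B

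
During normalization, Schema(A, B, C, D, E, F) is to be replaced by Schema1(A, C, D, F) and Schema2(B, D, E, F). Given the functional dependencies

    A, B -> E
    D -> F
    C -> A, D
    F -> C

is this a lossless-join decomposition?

Yes

Common attributes: Schema1 ∩ Schema2 = {D, F}.
Closure of {D, F}: F → C applies, adding C; C → A, D applies, adding A. So (D, F)⁺ = {A, C, D, F}.
This closure contains every attribute of Schema1, so Schema1 ∩ Schema2 → Schema1. The join is lossless.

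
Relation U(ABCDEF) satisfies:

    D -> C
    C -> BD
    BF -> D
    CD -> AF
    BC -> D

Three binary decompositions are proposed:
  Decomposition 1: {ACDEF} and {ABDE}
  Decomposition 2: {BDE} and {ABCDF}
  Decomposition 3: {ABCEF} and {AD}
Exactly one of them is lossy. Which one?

Decomposition 3

Decomposition 1: common = {ADE}, closure = {ABCDEF} → lossless.
Decomposition 2: common = {BD}, closure = {ABCDF} → lossless.
Decomposition 3: common = {A}, closure = {A} → lossy.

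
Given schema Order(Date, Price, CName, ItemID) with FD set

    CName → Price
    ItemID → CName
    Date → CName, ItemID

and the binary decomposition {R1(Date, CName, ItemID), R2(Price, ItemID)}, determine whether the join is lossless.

Common attributes: R1 ∩ R2 = {ItemID}.
Closure of {ItemID}: ItemID → CName applies, adding CName; CName → Price applies, adding Price. So (ItemID)⁺ = {Price, CName, ItemID}.
This closure contains every attribute of R2, so R1 ∩ R2 → R2. The join is lossless.

Yes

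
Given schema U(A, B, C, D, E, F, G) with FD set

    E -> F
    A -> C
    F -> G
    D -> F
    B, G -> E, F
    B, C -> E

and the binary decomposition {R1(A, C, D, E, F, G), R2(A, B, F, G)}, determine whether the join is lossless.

No

Common attributes: R1 ∩ R2 = {A, F, G}.
Closure of {A, F, G}: A → C applies, adding C. So (A, F, G)⁺ = {A, C, F, G}.
The closure contains neither all of R1 = {A, C, D, E, F, G} nor all of R2 = {A, B, F, G}, so the common attributes are not a superkey of either fragment. The join is lossy.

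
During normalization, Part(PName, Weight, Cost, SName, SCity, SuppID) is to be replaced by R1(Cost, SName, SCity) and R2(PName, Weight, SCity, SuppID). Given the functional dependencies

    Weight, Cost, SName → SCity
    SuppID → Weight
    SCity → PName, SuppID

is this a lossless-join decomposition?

Common attributes: R1 ∩ R2 = {SCity}.
Closure of {SCity}: SCity → PName, SuppID applies, adding PName, SuppID; SuppID → Weight applies, adding Weight. So (SCity)⁺ = {PName, Weight, SCity, SuppID}.
This closure contains every attribute of R2, so R1 ∩ R2 → R2. The join is lossless.

Yes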